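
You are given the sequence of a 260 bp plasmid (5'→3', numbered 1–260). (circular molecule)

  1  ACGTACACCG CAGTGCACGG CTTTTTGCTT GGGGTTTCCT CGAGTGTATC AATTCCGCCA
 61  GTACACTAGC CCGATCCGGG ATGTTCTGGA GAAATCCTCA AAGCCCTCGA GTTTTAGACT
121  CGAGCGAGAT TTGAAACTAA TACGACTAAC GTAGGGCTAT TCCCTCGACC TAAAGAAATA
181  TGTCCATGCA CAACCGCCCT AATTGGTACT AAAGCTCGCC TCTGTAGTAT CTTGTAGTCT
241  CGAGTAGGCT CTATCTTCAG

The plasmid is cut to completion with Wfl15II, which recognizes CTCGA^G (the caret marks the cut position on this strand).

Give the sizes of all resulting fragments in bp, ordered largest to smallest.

Wfl15II sites (CTCGAG) start at positions 39, 106, 119, 239.
Wfl15II cuts after base 5 of each site (before the last base), so after positions 43, 110, 123, 243.
Circular molecule, 4 cuts → 4 fragments:
  44–110 → 67 bp
  111–123 → 13 bp
  124–243 → 120 bp
  244–260 then 1–43 → 17 + 43 = 60 bp
Sorted largest to smallest: 120, 67, 60, 13 bp.

120, 67, 60, 13 bp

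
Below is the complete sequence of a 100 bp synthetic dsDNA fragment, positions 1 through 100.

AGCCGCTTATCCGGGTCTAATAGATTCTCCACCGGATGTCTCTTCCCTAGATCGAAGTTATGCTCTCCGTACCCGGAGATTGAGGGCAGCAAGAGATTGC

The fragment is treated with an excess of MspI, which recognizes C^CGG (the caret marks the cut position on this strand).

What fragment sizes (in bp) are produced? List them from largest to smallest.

41, 27, 21, 11 bp

MspI sites (CCGG) start at positions 11, 32, 73.
MspI cuts after the first base of each site, so after positions 11, 32, 73.
Linear molecule, 3 cuts → 4 fragments:
  1–11 → 11 bp
  12–32 → 21 bp
  33–73 → 41 bp
  74–100 → 27 bp
Sorted largest to smallest: 41, 27, 21, 11 bp.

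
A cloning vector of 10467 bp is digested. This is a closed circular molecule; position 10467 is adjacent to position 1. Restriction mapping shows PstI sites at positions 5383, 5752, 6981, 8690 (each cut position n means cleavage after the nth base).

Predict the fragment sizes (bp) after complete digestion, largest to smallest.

7160, 1709, 1229, 369 bp

Circular molecule, 4 cuts → 4 fragments:
  5752 − 5383 = 369 bp
  6981 − 5752 = 1229 bp
  8690 − 6981 = 1709 bp
  wrap: 10467 − 8690 + 5383 = 7160 bp
Sorted largest to smallest: 7160, 1709, 1229, 369 bp.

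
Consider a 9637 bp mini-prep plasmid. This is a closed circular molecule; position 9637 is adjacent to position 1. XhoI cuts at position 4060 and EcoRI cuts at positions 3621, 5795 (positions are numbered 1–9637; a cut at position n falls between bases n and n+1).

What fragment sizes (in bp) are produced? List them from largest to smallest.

Combined cut positions (sorted): 3621, 4060, 5795.
Circular molecule, 3 cuts → 3 fragments:
  4060 − 3621 = 439 bp
  5795 − 4060 = 1735 bp
  wrap: 9637 − 5795 + 3621 = 7463 bp
Sorted largest to smallest: 7463, 1735, 439 bp.

7463, 1735, 439 bp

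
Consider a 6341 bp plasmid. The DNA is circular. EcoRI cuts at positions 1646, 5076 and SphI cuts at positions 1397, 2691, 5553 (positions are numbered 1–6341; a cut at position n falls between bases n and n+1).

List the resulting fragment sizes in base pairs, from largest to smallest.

Combined cut positions (sorted): 1397, 1646, 2691, 5076, 5553.
Circular molecule, 5 cuts → 5 fragments:
  1646 − 1397 = 249 bp
  2691 − 1646 = 1045 bp
  5076 − 2691 = 2385 bp
  5553 − 5076 = 477 bp
  wrap: 6341 − 5553 + 1397 = 2185 bp
Sorted largest to smallest: 2385, 2185, 1045, 477, 249 bp.

2385, 2185, 1045, 477, 249 bp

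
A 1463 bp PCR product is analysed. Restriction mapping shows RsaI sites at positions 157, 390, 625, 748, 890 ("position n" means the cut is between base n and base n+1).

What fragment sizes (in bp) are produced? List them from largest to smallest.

573, 235, 233, 157, 142, 123 bp

Linear molecule, 5 cuts → 6 fragments:
  157 − 0 = 157 bp
  390 − 157 = 233 bp
  625 − 390 = 235 bp
  748 − 625 = 123 bp
  890 − 748 = 142 bp
  1463 − 890 = 573 bp
Sorted largest to smallest: 573, 235, 233, 157, 142, 123 bp.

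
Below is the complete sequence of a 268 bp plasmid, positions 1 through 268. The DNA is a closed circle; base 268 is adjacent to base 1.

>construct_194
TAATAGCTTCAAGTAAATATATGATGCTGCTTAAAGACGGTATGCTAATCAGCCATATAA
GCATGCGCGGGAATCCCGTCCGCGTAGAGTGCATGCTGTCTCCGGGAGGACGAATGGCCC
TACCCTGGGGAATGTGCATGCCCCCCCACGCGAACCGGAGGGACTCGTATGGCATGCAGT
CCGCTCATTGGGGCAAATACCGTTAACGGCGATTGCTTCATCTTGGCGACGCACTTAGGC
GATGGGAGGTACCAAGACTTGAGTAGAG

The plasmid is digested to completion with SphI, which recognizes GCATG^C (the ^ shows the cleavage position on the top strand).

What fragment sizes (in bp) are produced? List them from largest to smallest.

157, 45, 36, 30 bp

SphI sites (GCATGC) start at positions 61, 91, 136, 172.
SphI cuts after base 5 of each site (before the last base), so after positions 65, 95, 140, 176.
Circular molecule, 4 cuts → 4 fragments:
  66–95 → 30 bp
  96–140 → 45 bp
  141–176 → 36 bp
  177–268 then 1–65 → 92 + 65 = 157 bp
Sorted largest to smallest: 157, 45, 36, 30 bp.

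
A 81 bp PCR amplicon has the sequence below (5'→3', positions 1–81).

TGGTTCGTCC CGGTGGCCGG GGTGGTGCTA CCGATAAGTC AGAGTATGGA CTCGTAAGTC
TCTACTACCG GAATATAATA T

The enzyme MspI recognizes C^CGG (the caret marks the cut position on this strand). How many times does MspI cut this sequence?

CCGG occurs starting at positions 10, 17, 68.
MspI cuts at 3 sites.

3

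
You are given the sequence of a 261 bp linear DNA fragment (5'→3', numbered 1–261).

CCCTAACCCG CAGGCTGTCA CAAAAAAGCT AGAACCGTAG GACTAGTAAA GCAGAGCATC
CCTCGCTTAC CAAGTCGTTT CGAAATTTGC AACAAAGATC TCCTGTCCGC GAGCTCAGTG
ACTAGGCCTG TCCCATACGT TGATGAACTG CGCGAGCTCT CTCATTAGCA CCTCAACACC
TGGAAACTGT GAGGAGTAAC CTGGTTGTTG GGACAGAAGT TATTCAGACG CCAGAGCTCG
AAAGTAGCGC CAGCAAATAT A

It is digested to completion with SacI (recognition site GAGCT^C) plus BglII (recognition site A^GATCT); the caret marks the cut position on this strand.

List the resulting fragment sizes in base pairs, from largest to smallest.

96, 80, 43, 23, 19 bp

SacI sites (GAGCTC) start at positions 111, 154, 234.
SacI cuts after base 5 of each site (before the last base), so after positions 115, 158, 238.
The BglII site (AGATCT) starts at position 96.
BglII cuts after the first base of each site, so after position 96.
Combined cut positions: 96, 115, 158, 238.
Linear molecule, 4 cuts → 5 fragments:
  1–96 → 96 bp
  97–115 → 19 bp
  116–158 → 43 bp
  159–238 → 80 bp
  239–261 → 23 bp
Sorted largest to smallest: 96, 80, 43, 23, 19 bp.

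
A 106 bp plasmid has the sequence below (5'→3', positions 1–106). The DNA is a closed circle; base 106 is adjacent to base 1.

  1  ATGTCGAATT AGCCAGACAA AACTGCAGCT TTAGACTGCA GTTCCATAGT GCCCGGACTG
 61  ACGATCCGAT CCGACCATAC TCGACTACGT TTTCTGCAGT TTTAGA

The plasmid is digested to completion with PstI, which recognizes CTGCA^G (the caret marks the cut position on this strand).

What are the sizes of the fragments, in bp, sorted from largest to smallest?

58, 35, 13 bp

PstI sites (CTGCAG) start at positions 23, 36, 94.
PstI cuts after base 5 of each site (before the last base), so after positions 27, 40, 98.
Circular molecule, 3 cuts → 3 fragments:
  28–40 → 13 bp
  41–98 → 58 bp
  99–106 then 1–27 → 8 + 27 = 35 bp
Sorted largest to smallest: 58, 35, 13 bp.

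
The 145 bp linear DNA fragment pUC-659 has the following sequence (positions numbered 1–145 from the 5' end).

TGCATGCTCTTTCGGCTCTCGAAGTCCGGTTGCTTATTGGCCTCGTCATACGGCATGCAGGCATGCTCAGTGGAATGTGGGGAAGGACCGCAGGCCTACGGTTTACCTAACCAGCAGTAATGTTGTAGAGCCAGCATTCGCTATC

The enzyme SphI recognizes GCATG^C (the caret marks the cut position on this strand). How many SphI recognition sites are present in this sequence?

GCATGC occurs starting at positions 2, 53, 61.
SphI cuts at 3 sites.

3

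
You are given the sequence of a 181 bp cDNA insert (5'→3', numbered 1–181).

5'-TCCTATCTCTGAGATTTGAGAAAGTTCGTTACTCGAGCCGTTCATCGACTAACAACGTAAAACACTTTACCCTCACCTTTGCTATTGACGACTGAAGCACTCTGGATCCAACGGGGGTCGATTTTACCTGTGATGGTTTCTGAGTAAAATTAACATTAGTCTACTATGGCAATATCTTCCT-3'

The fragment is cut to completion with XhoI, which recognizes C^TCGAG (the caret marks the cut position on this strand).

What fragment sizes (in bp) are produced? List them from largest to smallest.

149, 32 bp

The XhoI site (CTCGAG) starts at position 32.
XhoI cuts after the first base of each site, so after position 32.
Linear molecule, 1 cut → 2 fragments:
  1–32 → 32 bp
  33–181 → 149 bp
Sorted largest to smallest: 149, 32 bp.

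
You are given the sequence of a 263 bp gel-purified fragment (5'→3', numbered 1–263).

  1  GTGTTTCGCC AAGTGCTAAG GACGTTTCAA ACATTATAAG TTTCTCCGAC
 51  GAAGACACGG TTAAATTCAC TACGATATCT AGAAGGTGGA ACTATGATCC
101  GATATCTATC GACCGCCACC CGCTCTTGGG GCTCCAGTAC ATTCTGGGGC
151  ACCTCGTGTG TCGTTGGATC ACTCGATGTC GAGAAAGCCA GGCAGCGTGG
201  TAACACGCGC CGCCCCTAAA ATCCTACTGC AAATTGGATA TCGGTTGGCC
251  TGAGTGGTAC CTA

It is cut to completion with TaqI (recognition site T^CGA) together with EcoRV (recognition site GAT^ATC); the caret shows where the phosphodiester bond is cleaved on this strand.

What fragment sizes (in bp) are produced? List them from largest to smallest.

TaqI sites (TCGA) start at positions 109, 173, 179.
TaqI cuts after the first base of each site, so after positions 109, 173, 179.
EcoRV sites (GATATC) start at positions 74, 101, 237.
EcoRV cuts after base 3 of each site, so after positions 76, 103, 239.
Combined cut positions: 76, 103, 109, 173, 179, 239.
Linear molecule, 6 cuts → 7 fragments:
  1–76 → 76 bp
  77–103 → 27 bp
  104–109 → 6 bp
  110–173 → 64 bp
  174–179 → 6 bp
  180–239 → 60 bp
  240–263 → 24 bp
Sorted largest to smallest: 76, 64, 60, 27, 24, 6, 6 bp.

76, 64, 60, 27, 24, 6, 6 bp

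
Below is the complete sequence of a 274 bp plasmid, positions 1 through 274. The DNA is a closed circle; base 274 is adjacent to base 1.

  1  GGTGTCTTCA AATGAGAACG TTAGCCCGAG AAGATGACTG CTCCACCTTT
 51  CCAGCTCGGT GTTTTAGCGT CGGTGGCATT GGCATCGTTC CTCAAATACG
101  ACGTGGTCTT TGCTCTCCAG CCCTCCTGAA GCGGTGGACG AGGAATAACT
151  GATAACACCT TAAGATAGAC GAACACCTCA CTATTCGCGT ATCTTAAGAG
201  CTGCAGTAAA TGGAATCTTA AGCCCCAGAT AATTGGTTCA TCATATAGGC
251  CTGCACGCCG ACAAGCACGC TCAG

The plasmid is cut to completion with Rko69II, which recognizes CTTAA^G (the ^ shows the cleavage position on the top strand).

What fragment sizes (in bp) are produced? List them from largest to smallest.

216, 34, 24 bp

Rko69II sites (CTTAAG) start at positions 159, 193, 217.
Rko69II cuts after base 5 of each site (before the last base), so after positions 163, 197, 221.
Circular molecule, 3 cuts → 3 fragments:
  164–197 → 34 bp
  198–221 → 24 bp
  222–274 then 1–163 → 53 + 163 = 216 bp
Sorted largest to smallest: 216, 34, 24 bp.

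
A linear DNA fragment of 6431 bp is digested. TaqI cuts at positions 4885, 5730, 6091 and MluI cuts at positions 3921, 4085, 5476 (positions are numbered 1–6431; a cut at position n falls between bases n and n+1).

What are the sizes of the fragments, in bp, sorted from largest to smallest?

3921, 800, 591, 361, 340, 254, 164 bp

Combined cut positions (sorted): 3921, 4085, 4885, 5476, 5730, 6091.
Linear molecule, 6 cuts → 7 fragments:
  3921 − 0 = 3921 bp
  4085 − 3921 = 164 bp
  4885 − 4085 = 800 bp
  5476 − 4885 = 591 bp
  5730 − 5476 = 254 bp
  6091 − 5730 = 361 bp
  6431 − 6091 = 340 bp
Sorted largest to smallest: 3921, 800, 591, 361, 340, 254, 164 bp.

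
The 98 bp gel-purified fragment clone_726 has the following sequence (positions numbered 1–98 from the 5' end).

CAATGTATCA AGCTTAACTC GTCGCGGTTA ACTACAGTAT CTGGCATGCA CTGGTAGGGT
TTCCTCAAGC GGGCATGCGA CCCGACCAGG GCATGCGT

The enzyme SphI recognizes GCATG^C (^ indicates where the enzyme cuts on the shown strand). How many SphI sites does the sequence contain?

GCATGC occurs starting at positions 44, 73, 91.
SphI cuts at 3 sites.

3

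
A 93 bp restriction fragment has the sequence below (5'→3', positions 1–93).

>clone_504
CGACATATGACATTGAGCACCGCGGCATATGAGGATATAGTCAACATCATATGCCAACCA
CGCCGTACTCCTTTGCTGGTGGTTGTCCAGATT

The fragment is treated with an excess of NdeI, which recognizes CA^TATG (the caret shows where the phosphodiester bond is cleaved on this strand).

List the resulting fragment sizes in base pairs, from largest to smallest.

NdeI sites (CATATG) start at positions 4, 26, 48.
NdeI cuts after base 2 of each site, so after positions 5, 27, 49.
Linear molecule, 3 cuts → 4 fragments:
  1–5 → 5 bp
  6–27 → 22 bp
  28–49 → 22 bp
  50–93 → 44 bp
Sorted largest to smallest: 44, 22, 22, 5 bp.

44, 22, 22, 5 bp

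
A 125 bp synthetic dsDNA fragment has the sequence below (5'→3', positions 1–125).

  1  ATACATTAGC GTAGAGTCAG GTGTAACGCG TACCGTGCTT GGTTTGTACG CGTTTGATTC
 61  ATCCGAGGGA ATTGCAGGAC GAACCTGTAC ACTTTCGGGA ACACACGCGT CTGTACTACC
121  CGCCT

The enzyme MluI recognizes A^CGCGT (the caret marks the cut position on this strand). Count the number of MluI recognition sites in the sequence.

ACGCGT occurs starting at positions 26, 48, 105.
MluI cuts at 3 sites.

3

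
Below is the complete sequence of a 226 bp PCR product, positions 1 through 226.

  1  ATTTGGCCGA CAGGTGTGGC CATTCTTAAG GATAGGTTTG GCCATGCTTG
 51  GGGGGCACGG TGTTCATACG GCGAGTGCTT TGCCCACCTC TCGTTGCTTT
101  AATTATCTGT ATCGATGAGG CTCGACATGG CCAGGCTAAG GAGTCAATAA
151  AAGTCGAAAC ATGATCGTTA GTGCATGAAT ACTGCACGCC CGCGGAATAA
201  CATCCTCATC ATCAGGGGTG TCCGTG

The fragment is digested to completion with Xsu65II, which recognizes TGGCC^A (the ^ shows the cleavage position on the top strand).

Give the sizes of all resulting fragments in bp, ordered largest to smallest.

Xsu65II sites (TGGCCA) start at positions 17, 39, 128.
Xsu65II cuts after base 5 of each site (before the last base), so after positions 21, 43, 132.
Linear molecule, 3 cuts → 4 fragments:
  1–21 → 21 bp
  22–43 → 22 bp
  44–132 → 89 bp
  133–226 → 94 bp
Sorted largest to smallest: 94, 89, 22, 21 bp.

94, 89, 22, 21 bp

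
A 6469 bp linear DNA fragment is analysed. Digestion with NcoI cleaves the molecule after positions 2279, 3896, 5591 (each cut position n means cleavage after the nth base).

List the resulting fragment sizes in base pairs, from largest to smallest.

Linear molecule, 3 cuts → 4 fragments:
  2279 − 0 = 2279 bp
  3896 − 2279 = 1617 bp
  5591 − 3896 = 1695 bp
  6469 − 5591 = 878 bp
Sorted largest to smallest: 2279, 1695, 1617, 878 bp.

2279, 1695, 1617, 878 bp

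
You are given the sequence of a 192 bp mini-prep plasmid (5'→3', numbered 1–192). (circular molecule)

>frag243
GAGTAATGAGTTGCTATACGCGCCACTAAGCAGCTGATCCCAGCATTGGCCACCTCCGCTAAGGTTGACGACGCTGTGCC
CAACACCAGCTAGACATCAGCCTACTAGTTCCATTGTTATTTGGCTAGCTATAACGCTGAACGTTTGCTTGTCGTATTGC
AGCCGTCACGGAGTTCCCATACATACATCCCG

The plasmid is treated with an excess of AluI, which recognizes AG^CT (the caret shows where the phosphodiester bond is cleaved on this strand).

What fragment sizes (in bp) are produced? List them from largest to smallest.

AluI sites (AGCT) start at positions 32, 88, 127.
AluI cuts after base 2 of each site, so after positions 33, 89, 128.
Circular molecule, 3 cuts → 3 fragments:
  34–89 → 56 bp
  90–128 → 39 bp
  129–192 then 1–33 → 64 + 33 = 97 bp
Sorted largest to smallest: 97, 56, 39 bp.

97, 56, 39 bp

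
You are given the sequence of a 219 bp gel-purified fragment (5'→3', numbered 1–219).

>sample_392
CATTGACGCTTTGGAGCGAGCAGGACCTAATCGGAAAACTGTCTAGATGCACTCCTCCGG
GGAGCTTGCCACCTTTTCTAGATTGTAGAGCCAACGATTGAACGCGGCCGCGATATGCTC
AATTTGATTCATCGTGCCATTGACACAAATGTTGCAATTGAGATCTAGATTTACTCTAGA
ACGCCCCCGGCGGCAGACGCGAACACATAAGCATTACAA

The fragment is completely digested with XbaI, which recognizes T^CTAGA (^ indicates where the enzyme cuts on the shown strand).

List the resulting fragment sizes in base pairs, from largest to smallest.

XbaI sites (TCTAGA) start at positions 42, 77, 164, 175.
XbaI cuts after the first base of each site, so after positions 42, 77, 164, 175.
Linear molecule, 4 cuts → 5 fragments:
  1–42 → 42 bp
  43–77 → 35 bp
  78–164 → 87 bp
  165–175 → 11 bp
  176–219 → 44 bp
Sorted largest to smallest: 87, 44, 42, 35, 11 bp.

87, 44, 42, 35, 11 bp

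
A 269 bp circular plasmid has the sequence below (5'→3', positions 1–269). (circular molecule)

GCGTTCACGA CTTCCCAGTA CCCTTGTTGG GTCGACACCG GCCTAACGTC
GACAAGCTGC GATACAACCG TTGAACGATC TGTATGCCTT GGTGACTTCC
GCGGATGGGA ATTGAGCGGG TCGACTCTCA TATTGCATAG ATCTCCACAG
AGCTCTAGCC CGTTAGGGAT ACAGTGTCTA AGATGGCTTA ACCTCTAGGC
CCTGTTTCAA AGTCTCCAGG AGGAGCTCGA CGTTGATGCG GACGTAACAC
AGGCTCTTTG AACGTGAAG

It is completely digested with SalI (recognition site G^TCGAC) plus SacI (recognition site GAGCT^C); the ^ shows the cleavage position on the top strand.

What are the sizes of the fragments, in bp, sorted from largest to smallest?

73, 73, 72, 34, 17 bp

SalI sites (GTCGAC) start at positions 31, 48, 120.
SalI cuts after the first base of each site, so after positions 31, 48, 120.
SacI sites (GAGCTC) start at positions 150, 223.
SacI cuts after base 5 of each site (before the last base), so after positions 154, 227.
Combined cut positions: 31, 48, 120, 154, 227.
Circular molecule, 5 cuts → 5 fragments:
  32–48 → 17 bp
  49–120 → 72 bp
  121–154 → 34 bp
  155–227 → 73 bp
  228–269 then 1–31 → 42 + 31 = 73 bp
Sorted largest to smallest: 73, 73, 72, 34, 17 bp.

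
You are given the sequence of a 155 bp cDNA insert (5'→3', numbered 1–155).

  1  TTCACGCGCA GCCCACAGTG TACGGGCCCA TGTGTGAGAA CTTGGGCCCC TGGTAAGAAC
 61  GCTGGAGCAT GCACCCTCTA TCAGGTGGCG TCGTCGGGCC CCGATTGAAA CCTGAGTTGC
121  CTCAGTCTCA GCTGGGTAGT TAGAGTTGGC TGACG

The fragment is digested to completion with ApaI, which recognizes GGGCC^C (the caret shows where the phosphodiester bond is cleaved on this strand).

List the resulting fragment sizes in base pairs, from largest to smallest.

55, 52, 28, 20 bp

ApaI sites (GGGCCC) start at positions 24, 44, 96.
ApaI cuts after base 5 of each site (before the last base), so after positions 28, 48, 100.
Linear molecule, 3 cuts → 4 fragments:
  1–28 → 28 bp
  29–48 → 20 bp
  49–100 → 52 bp
  101–155 → 55 bp
Sorted largest to smallest: 55, 52, 28, 20 bp.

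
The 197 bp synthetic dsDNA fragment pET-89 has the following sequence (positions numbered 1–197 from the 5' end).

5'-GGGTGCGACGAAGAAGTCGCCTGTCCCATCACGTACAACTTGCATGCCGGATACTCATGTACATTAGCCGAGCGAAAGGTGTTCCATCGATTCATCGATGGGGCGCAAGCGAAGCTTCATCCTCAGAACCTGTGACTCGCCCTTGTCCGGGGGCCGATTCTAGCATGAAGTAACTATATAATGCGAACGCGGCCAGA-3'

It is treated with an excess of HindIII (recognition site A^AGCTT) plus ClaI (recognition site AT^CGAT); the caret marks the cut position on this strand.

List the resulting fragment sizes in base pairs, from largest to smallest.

87, 85, 17, 8 bp

The HindIII site (AAGCTT) starts at position 112.
HindIII cuts after the first base of each site, so after position 112.
ClaI sites (ATCGAT) start at positions 86, 94.
ClaI cuts after base 2 of each site, so after positions 87, 95.
Combined cut positions: 87, 95, 112.
Linear molecule, 3 cuts → 4 fragments:
  1–87 → 87 bp
  88–95 → 8 bp
  96–112 → 17 bp
  113–197 → 85 bp
Sorted largest to smallest: 87, 85, 17, 8 bp.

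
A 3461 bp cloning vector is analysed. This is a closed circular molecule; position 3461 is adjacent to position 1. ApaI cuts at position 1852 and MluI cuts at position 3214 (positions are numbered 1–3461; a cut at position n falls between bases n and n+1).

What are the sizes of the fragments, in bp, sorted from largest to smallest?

Combined cut positions (sorted): 1852, 3214.
Circular molecule, 2 cuts → 2 fragments:
  3214 − 1852 = 1362 bp
  wrap: 3461 − 3214 + 1852 = 2099 bp
Sorted largest to smallest: 2099, 1362 bp.

2099, 1362 bp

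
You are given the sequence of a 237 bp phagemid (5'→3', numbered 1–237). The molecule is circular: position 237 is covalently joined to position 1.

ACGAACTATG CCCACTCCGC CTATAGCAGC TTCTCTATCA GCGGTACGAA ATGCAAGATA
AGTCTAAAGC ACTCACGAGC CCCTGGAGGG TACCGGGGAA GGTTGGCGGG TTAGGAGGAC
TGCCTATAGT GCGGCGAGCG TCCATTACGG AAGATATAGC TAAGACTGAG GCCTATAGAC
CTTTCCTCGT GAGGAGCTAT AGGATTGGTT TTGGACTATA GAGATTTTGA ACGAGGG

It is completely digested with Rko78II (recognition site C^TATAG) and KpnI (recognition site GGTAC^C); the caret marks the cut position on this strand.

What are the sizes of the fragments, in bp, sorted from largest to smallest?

Rko78II sites (CTATAG) start at positions 21, 124, 173, 197, 216.
Rko78II cuts after the first base of each site, so after positions 21, 124, 173, 197, 216.
The KpnI site (GGTACC) starts at position 89.
KpnI cuts after base 5 of each site (before the last base), so after position 93.
Combined cut positions: 21, 93, 124, 173, 197, 216.
Circular molecule, 6 cuts → 6 fragments:
  22–93 → 72 bp
  94–124 → 31 bp
  125–173 → 49 bp
  174–197 → 24 bp
  198–216 → 19 bp
  217–237 then 1–21 → 21 + 21 = 42 bp
Sorted largest to smallest: 72, 49, 42, 31, 24, 19 bp.

72, 49, 42, 31, 24, 19 bp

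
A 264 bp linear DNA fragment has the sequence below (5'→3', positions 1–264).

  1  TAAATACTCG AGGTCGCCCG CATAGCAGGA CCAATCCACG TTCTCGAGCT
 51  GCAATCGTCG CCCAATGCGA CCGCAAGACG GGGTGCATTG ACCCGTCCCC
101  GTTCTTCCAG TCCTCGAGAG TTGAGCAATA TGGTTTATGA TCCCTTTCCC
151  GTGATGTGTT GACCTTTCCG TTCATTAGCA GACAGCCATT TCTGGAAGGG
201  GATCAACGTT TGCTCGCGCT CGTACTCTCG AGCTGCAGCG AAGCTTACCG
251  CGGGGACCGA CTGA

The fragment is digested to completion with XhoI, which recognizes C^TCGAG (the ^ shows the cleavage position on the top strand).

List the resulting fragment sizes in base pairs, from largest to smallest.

XhoI sites (CTCGAG) start at positions 7, 43, 113, 227.
XhoI cuts after the first base of each site, so after positions 7, 43, 113, 227.
Linear molecule, 4 cuts → 5 fragments:
  1–7 → 7 bp
  8–43 → 36 bp
  44–113 → 70 bp
  114–227 → 114 bp
  228–264 → 37 bp
Sorted largest to smallest: 114, 70, 37, 36, 7 bp.

114, 70, 37, 36, 7 bp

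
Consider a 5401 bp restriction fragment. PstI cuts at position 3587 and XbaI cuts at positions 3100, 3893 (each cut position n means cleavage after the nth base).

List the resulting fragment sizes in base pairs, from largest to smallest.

Combined cut positions (sorted): 3100, 3587, 3893.
Linear molecule, 3 cuts → 4 fragments:
  3100 − 0 = 3100 bp
  3587 − 3100 = 487 bp
  3893 − 3587 = 306 bp
  5401 − 3893 = 1508 bp
Sorted largest to smallest: 3100, 1508, 487, 306 bp.

3100, 1508, 487, 306 bp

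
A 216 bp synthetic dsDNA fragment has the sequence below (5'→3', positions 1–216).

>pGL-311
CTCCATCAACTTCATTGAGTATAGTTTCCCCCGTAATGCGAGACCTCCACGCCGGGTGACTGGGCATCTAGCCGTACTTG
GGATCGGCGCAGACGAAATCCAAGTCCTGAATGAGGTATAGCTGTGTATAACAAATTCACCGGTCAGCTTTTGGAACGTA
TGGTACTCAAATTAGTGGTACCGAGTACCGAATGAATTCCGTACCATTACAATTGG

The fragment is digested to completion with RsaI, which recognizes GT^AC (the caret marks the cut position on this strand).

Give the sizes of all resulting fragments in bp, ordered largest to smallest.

RsaI sites (GTAC) start at positions 74, 163, 178, 185, 201.
RsaI cuts after base 2 of each site, so after positions 75, 164, 179, 186, 202.
Linear molecule, 5 cuts → 6 fragments:
  1–75 → 75 bp
  76–164 → 89 bp
  165–179 → 15 bp
  180–186 → 7 bp
  187–202 → 16 bp
  203–216 → 14 bp
Sorted largest to smallest: 89, 75, 16, 15, 14, 7 bp.

89, 75, 16, 15, 14, 7 bp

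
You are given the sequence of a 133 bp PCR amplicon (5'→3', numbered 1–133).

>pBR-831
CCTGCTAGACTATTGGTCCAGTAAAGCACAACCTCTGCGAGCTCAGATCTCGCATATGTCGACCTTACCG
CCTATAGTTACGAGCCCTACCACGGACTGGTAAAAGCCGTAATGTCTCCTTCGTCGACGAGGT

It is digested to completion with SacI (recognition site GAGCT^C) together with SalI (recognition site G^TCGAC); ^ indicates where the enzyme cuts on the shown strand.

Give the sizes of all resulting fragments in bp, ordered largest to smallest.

65, 43, 15, 10 bp

The SacI site (GAGCTC) starts at position 39.
SacI cuts after base 5 of each site (before the last base), so after position 43.
SalI sites (GTCGAC) start at positions 58, 123.
SalI cuts after the first base of each site, so after positions 58, 123.
Combined cut positions: 43, 58, 123.
Linear molecule, 3 cuts → 4 fragments:
  1–43 → 43 bp
  44–58 → 15 bp
  59–123 → 65 bp
  124–133 → 10 bp
Sorted largest to smallest: 65, 43, 15, 10 bp.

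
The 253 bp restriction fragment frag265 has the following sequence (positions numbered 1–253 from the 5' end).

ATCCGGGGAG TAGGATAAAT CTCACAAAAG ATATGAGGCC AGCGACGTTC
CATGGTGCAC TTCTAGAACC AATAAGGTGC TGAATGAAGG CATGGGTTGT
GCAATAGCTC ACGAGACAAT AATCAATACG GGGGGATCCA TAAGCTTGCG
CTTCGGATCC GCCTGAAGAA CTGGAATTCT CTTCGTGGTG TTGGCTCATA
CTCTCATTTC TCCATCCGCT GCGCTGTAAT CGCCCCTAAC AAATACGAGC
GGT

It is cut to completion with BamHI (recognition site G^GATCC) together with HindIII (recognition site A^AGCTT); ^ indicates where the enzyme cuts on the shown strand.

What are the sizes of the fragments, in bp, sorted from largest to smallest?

BamHI sites (GGATCC) start at positions 134, 155.
BamHI cuts after the first base of each site, so after positions 134, 155.
The HindIII site (AAGCTT) starts at position 142.
HindIII cuts after the first base of each site, so after position 142.
Combined cut positions: 134, 142, 155.
Linear molecule, 3 cuts → 4 fragments:
  1–134 → 134 bp
  135–142 → 8 bp
  143–155 → 13 bp
  156–253 → 98 bp
Sorted largest to smallest: 134, 98, 13, 8 bp.

134, 98, 13, 8 bp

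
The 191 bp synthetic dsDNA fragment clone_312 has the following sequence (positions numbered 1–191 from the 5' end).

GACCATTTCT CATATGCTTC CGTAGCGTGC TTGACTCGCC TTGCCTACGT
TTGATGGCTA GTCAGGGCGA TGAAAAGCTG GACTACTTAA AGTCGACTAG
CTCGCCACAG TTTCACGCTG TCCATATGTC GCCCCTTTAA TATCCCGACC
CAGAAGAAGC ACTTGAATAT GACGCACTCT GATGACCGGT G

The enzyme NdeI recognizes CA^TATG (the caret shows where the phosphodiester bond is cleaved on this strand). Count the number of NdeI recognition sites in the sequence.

2

CATATG occurs starting at positions 11, 123.
NdeI cuts at 2 sites.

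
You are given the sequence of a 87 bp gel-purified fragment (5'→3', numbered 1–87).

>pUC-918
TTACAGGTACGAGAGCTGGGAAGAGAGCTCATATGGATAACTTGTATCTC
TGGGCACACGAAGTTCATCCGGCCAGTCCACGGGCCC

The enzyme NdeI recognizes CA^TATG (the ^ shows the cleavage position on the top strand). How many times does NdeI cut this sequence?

1

CATATG occurs starting at position 30.
NdeI cuts at 1 site.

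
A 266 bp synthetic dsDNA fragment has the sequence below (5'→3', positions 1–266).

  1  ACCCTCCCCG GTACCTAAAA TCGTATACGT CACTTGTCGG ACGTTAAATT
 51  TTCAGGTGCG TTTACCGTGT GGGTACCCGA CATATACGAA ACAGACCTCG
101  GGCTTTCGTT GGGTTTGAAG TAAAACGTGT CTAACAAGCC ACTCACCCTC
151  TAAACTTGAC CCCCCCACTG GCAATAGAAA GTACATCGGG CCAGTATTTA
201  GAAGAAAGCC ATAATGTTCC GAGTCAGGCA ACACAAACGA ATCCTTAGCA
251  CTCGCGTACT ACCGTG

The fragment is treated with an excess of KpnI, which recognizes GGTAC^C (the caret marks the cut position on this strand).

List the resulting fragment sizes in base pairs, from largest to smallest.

190, 62, 14 bp

KpnI sites (GGTACC) start at positions 10, 72.
KpnI cuts after base 5 of each site (before the last base), so after positions 14, 76.
Linear molecule, 2 cuts → 3 fragments:
  1–14 → 14 bp
  15–76 → 62 bp
  77–266 → 190 bp
Sorted largest to smallest: 190, 62, 14 bp.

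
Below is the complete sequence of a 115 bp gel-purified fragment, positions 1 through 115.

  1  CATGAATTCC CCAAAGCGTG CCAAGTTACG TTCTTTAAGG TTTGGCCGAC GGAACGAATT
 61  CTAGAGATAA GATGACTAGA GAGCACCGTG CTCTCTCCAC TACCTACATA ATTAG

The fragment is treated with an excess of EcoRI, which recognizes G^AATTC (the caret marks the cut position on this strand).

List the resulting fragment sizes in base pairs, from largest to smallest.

EcoRI sites (GAATTC) start at positions 4, 56.
EcoRI cuts after the first base of each site, so after positions 4, 56.
Linear molecule, 2 cuts → 3 fragments:
  1–4 → 4 bp
  5–56 → 52 bp
  57–115 → 59 bp
Sorted largest to smallest: 59, 52, 4 bp.

59, 52, 4 bp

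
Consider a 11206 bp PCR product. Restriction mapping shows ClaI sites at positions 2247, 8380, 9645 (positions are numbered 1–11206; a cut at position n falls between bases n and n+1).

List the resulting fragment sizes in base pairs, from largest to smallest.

Linear molecule, 3 cuts → 4 fragments:
  2247 − 0 = 2247 bp
  8380 − 2247 = 6133 bp
  9645 − 8380 = 1265 bp
  11206 − 9645 = 1561 bp
Sorted largest to smallest: 6133, 2247, 1561, 1265 bp.

6133, 2247, 1561, 1265 bp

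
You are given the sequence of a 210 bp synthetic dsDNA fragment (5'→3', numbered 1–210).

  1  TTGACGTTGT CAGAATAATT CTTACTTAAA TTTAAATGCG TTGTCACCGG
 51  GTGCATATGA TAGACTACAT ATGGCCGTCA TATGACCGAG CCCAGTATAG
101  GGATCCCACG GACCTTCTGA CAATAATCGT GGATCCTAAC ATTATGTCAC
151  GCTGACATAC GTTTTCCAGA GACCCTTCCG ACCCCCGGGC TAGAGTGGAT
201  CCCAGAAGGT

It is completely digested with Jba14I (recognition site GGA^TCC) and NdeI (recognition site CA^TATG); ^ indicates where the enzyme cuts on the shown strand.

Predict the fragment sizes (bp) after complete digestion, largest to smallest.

Jba14I sites (GGATCC) start at positions 101, 131, 197.
Jba14I cuts after base 3 of each site, so after positions 103, 133, 199.
NdeI sites (CATATG) start at positions 54, 68, 79.
NdeI cuts after base 2 of each site, so after positions 55, 69, 80.
Combined cut positions: 55, 69, 80, 103, 133, 199.
Linear molecule, 6 cuts → 7 fragments:
  1–55 → 55 bp
  56–69 → 14 bp
  70–80 → 11 bp
  81–103 → 23 bp
  104–133 → 30 bp
  134–199 → 66 bp
  200–210 → 11 bp
Sorted largest to smallest: 66, 55, 30, 23, 14, 11, 11 bp.

66, 55, 30, 23, 14, 11, 11 bp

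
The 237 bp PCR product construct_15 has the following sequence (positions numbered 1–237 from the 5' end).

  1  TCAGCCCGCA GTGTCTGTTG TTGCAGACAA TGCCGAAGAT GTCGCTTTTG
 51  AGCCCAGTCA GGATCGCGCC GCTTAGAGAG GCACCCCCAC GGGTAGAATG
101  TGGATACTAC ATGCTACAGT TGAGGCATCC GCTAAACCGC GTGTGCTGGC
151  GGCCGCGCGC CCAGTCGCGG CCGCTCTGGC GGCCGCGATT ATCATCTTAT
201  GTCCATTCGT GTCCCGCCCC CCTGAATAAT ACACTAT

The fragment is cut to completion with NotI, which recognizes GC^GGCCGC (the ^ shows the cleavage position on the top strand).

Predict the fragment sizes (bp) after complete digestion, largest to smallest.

150, 57, 18, 12 bp

NotI sites (GCGGCCGC) start at positions 149, 167, 179.
NotI cuts after base 2 of each site, so after positions 150, 168, 180.
Linear molecule, 3 cuts → 4 fragments:
  1–150 → 150 bp
  151–168 → 18 bp
  169–180 → 12 bp
  181–237 → 57 bp
Sorted largest to smallest: 150, 57, 18, 12 bp.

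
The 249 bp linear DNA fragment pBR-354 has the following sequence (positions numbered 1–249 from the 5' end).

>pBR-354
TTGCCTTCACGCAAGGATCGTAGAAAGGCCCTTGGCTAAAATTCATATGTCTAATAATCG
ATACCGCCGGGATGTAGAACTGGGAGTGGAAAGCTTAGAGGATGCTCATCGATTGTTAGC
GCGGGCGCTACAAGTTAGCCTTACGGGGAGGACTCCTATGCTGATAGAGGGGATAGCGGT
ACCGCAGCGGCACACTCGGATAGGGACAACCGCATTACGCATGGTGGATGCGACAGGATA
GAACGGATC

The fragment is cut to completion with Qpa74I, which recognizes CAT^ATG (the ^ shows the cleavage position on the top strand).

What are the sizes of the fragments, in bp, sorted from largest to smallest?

203, 46 bp

The Qpa74I site (CATATG) starts at position 44.
Qpa74I cuts after base 3 of each site, so after position 46.
Linear molecule, 1 cut → 2 fragments:
  1–46 → 46 bp
  47–249 → 203 bp
Sorted largest to smallest: 203, 46 bp.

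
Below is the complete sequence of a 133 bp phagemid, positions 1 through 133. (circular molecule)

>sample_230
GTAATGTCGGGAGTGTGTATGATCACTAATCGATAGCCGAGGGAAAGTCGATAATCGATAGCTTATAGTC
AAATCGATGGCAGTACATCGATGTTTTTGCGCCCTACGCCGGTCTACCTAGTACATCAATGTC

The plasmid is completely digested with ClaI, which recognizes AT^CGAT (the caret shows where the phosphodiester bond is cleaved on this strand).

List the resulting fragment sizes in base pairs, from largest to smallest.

ClaI sites (ATCGAT) start at positions 29, 54, 73, 87.
ClaI cuts after base 2 of each site, so after positions 30, 55, 74, 88.
Circular molecule, 4 cuts → 4 fragments:
  31–55 → 25 bp
  56–74 → 19 bp
  75–88 → 14 bp
  89–133 then 1–30 → 45 + 30 = 75 bp
Sorted largest to smallest: 75, 25, 19, 14 bp.

75, 25, 19, 14 bp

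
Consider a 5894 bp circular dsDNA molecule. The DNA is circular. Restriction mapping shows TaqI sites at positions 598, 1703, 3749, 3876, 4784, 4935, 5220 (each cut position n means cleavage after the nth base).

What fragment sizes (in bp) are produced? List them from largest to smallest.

2046, 1272, 1105, 908, 285, 151, 127 bp

Circular molecule, 7 cuts → 7 fragments:
  1703 − 598 = 1105 bp
  3749 − 1703 = 2046 bp
  3876 − 3749 = 127 bp
  4784 − 3876 = 908 bp
  4935 − 4784 = 151 bp
  5220 − 4935 = 285 bp
  wrap: 5894 − 5220 + 598 = 1272 bp
Sorted largest to smallest: 2046, 1272, 1105, 908, 285, 151, 127 bp.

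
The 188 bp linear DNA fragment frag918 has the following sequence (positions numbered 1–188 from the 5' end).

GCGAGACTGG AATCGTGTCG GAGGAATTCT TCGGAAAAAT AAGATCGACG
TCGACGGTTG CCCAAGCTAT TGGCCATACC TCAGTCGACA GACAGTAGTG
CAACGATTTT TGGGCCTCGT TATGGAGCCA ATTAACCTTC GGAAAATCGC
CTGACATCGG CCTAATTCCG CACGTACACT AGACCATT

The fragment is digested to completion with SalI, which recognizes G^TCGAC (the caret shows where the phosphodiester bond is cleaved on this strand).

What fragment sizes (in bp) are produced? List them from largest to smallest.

SalI sites (GTCGAC) start at positions 50, 84.
SalI cuts after the first base of each site, so after positions 50, 84.
Linear molecule, 2 cuts → 3 fragments:
  1–50 → 50 bp
  51–84 → 34 bp
  85–188 → 104 bp
Sorted largest to smallest: 104, 50, 34 bp.

104, 50, 34 bp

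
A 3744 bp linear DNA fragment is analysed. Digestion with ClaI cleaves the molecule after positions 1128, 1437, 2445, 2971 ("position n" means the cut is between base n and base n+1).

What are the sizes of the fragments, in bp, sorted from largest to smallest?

Linear molecule, 4 cuts → 5 fragments:
  1128 − 0 = 1128 bp
  1437 − 1128 = 309 bp
  2445 − 1437 = 1008 bp
  2971 − 2445 = 526 bp
  3744 − 2971 = 773 bp
Sorted largest to smallest: 1128, 1008, 773, 526, 309 bp.

1128, 1008, 773, 526, 309 bp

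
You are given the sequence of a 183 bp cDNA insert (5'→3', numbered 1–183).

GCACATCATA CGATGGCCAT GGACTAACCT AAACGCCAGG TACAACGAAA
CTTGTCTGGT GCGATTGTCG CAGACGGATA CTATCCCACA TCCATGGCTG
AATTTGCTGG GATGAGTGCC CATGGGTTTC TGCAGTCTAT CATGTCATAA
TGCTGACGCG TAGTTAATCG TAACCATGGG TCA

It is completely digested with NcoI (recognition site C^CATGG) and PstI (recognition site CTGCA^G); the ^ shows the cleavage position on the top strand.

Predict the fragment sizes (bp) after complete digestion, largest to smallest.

NcoI sites (CCATGG) start at positions 17, 92, 120, 174.
NcoI cuts after the first base of each site, so after positions 17, 92, 120, 174.
The PstI site (CTGCAG) starts at position 130.
PstI cuts after base 5 of each site (before the last base), so after position 134.
Combined cut positions: 17, 92, 120, 134, 174.
Linear molecule, 5 cuts → 6 fragments:
  1–17 → 17 bp
  18–92 → 75 bp
  93–120 → 28 bp
  121–134 → 14 bp
  135–174 → 40 bp
  175–183 → 9 bp
Sorted largest to smallest: 75, 40, 28, 17, 14, 9 bp.

75, 40, 28, 17, 14, 9 bp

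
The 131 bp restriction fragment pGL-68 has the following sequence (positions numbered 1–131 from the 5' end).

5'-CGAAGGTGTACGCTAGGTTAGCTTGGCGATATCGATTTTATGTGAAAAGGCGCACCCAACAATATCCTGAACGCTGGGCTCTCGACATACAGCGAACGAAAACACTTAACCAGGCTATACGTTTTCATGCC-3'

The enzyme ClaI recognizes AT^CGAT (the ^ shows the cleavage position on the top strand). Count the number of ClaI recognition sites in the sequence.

1

ATCGAT occurs starting at position 31.
ClaI cuts at 1 site.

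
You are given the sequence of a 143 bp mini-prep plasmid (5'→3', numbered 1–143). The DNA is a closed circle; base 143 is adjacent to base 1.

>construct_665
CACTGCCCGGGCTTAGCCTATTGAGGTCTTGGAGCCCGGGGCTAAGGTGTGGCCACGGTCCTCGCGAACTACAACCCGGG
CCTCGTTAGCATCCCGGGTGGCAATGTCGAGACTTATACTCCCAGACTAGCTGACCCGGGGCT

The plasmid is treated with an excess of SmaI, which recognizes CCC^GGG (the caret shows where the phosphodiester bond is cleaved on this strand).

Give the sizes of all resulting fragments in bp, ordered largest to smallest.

42, 40, 29, 18, 14 bp

SmaI sites (CCCGGG) start at positions 6, 35, 75, 93, 135.
SmaI cuts after base 3 of each site, so after positions 8, 37, 77, 95, 137.
Circular molecule, 5 cuts → 5 fragments:
  9–37 → 29 bp
  38–77 → 40 bp
  78–95 → 18 bp
  96–137 → 42 bp
  138–143 then 1–8 → 6 + 8 = 14 bp
Sorted largest to smallest: 42, 40, 29, 18, 14 bp.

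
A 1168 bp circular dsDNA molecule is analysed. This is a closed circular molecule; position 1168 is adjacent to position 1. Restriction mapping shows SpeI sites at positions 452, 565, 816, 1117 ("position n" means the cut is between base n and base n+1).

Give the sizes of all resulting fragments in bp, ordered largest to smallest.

Circular molecule, 4 cuts → 4 fragments:
  565 − 452 = 113 bp
  816 − 565 = 251 bp
  1117 − 816 = 301 bp
  wrap: 1168 − 1117 + 452 = 503 bp
Sorted largest to smallest: 503, 301, 251, 113 bp.

503, 301, 251, 113 bp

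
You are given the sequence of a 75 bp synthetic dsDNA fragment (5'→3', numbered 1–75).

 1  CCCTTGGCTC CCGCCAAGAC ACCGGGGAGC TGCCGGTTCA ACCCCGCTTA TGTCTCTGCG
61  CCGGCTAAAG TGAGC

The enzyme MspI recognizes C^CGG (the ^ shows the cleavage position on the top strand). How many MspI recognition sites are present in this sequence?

3

CCGG occurs starting at positions 22, 33, 61.
MspI cuts at 3 sites.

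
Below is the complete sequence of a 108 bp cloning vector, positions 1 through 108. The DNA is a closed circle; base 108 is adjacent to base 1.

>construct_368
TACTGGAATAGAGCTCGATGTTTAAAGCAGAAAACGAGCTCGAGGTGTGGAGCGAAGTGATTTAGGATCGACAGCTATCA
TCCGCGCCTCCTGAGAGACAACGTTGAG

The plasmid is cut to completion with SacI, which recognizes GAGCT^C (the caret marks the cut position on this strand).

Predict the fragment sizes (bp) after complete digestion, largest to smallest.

SacI sites (GAGCTC) start at positions 11, 36.
SacI cuts after base 5 of each site (before the last base), so after positions 15, 40.
Circular molecule, 2 cuts → 2 fragments:
  16–40 → 25 bp
  41–108 then 1–15 → 68 + 15 = 83 bp
Sorted largest to smallest: 83, 25 bp.

83, 25 bp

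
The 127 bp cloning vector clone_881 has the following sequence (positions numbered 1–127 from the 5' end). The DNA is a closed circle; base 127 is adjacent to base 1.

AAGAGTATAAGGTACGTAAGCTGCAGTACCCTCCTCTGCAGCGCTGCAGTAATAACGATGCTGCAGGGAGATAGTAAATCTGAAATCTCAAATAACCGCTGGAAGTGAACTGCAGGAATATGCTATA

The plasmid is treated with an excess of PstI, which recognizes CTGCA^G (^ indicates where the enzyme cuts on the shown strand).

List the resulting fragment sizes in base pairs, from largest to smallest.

49, 38, 17, 15, 8 bp

PstI sites (CTGCAG) start at positions 21, 36, 44, 61, 110.
PstI cuts after base 5 of each site (before the last base), so after positions 25, 40, 48, 65, 114.
Circular molecule, 5 cuts → 5 fragments:
  26–40 → 15 bp
  41–48 → 8 bp
  49–65 → 17 bp
  66–114 → 49 bp
  115–127 then 1–25 → 13 + 25 = 38 bp
Sorted largest to smallest: 49, 38, 17, 15, 8 bp.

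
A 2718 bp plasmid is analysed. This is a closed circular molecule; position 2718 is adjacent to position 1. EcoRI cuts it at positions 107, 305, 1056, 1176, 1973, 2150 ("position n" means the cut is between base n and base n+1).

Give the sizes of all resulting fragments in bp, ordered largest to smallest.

Circular molecule, 6 cuts → 6 fragments:
  305 − 107 = 198 bp
  1056 − 305 = 751 bp
  1176 − 1056 = 120 bp
  1973 − 1176 = 797 bp
  2150 − 1973 = 177 bp
  wrap: 2718 − 2150 + 107 = 675 bp
Sorted largest to smallest: 797, 751, 675, 198, 177, 120 bp.

797, 751, 675, 198, 177, 120 bp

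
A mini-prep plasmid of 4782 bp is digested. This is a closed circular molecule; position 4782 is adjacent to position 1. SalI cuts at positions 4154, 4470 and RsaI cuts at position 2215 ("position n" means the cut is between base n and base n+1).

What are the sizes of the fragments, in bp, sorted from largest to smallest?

2527, 1939, 316 bp

Combined cut positions (sorted): 2215, 4154, 4470.
Circular molecule, 3 cuts → 3 fragments:
  4154 − 2215 = 1939 bp
  4470 − 4154 = 316 bp
  wrap: 4782 − 4470 + 2215 = 2527 bp
Sorted largest to smallest: 2527, 1939, 316 bp.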